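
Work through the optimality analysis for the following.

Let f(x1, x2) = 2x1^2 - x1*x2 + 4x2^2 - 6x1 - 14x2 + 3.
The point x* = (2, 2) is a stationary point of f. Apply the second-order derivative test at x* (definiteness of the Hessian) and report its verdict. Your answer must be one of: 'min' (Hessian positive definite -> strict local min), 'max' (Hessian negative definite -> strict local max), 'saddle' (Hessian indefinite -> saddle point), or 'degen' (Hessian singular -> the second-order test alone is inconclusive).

Compute the Hessian H = grad^2 f:
  H = [[4, -1], [-1, 8]]
Verify stationarity: grad f(x*) = H x* + g = (0, 0).
Eigenvalues of H: 3.7639, 8.2361.
Both eigenvalues > 0, so H is positive definite -> x* is a strict local min.

min


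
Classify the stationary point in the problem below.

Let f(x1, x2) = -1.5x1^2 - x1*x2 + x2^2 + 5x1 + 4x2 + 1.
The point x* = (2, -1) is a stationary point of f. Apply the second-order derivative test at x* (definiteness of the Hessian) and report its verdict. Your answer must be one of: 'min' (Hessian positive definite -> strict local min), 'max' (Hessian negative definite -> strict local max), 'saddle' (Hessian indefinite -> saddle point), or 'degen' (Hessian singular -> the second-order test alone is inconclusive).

Compute the Hessian H = grad^2 f:
  H = [[-3, -1], [-1, 2]]
Verify stationarity: grad f(x*) = H x* + g = (0, 0).
Eigenvalues of H: -3.1926, 2.1926.
Eigenvalues have mixed signs, so H is indefinite -> x* is a saddle point.

saddle


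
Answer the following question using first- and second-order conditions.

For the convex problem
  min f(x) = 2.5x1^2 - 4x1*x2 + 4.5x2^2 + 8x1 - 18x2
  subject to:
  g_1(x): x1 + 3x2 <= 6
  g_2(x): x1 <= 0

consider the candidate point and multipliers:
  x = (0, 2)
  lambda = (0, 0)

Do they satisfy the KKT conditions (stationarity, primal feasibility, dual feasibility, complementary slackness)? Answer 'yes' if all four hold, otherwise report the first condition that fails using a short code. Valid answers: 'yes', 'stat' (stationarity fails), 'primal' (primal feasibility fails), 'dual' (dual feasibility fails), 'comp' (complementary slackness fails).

Gradient of f: grad f(x) = Q x + c = (0, 0)
Constraint values g_i(x) = a_i^T x - b_i:
  g_1((0, 2)) = 0
  g_2((0, 2)) = 0
Stationarity residual: grad f(x) + sum_i lambda_i a_i = (0, 0)
  -> stationarity OK
Primal feasibility (all g_i <= 0): OK
Dual feasibility (all lambda_i >= 0): OK
Complementary slackness (lambda_i * g_i(x) = 0 for all i): OK

Verdict: yes, KKT holds.

yes


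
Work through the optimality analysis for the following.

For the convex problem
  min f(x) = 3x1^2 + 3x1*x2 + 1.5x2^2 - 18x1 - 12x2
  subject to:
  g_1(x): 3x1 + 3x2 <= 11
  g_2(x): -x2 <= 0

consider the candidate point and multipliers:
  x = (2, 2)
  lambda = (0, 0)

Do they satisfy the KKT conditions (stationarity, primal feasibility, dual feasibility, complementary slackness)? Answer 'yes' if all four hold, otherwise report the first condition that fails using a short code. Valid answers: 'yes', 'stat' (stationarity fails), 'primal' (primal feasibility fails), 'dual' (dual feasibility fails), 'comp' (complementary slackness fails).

Gradient of f: grad f(x) = Q x + c = (0, 0)
Constraint values g_i(x) = a_i^T x - b_i:
  g_1((2, 2)) = 1
  g_2((2, 2)) = -2
Stationarity residual: grad f(x) + sum_i lambda_i a_i = (0, 0)
  -> stationarity OK
Primal feasibility (all g_i <= 0): FAILS
Dual feasibility (all lambda_i >= 0): OK
Complementary slackness (lambda_i * g_i(x) = 0 for all i): OK

Verdict: the first failing condition is primal_feasibility -> primal.

primal


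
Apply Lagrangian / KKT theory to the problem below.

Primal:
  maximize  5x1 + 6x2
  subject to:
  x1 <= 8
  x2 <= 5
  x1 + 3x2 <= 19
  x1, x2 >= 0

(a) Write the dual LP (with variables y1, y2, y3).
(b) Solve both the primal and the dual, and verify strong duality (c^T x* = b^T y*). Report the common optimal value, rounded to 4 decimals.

The standard primal-dual pair for 'max c^T x s.t. A x <= b, x >= 0' is:
  Dual:  min b^T y  s.t.  A^T y >= c,  y >= 0.

So the dual LP is:
  minimize  8y1 + 5y2 + 19y3
  subject to:
    y1 + y3 >= 5
    y2 + 3y3 >= 6
    y1, y2, y3 >= 0

Solving the primal: x* = (8, 3.6667).
  primal value c^T x* = 62.
Solving the dual: y* = (3, 0, 2).
  dual value b^T y* = 62.
Strong duality: c^T x* = b^T y*. Confirmed.

62


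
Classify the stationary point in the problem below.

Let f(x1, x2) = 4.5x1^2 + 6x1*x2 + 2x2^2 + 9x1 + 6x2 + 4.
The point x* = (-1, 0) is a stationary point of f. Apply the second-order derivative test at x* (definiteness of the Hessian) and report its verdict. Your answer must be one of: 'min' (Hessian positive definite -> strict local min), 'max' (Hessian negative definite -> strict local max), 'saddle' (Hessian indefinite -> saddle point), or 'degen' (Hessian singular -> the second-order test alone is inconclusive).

Compute the Hessian H = grad^2 f:
  H = [[9, 6], [6, 4]]
Verify stationarity: grad f(x*) = H x* + g = (0, 0).
Eigenvalues of H: 0, 13.
H has a zero eigenvalue (singular; positive semidefinite but not definite), so H is neither positive definite, negative definite, nor indefinite. The second-order test alone is inconclusive -> degen.
(Indeed, f is constant along the null direction of H through x*, so x* is not a strict local extremum.)

degen


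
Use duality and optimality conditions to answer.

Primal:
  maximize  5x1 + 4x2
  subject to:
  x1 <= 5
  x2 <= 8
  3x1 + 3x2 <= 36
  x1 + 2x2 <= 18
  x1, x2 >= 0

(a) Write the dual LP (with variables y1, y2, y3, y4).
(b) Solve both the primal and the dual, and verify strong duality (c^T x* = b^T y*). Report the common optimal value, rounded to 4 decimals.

The standard primal-dual pair for 'max c^T x s.t. A x <= b, x >= 0' is:
  Dual:  min b^T y  s.t.  A^T y >= c,  y >= 0.

So the dual LP is:
  minimize  5y1 + 8y2 + 36y3 + 18y4
  subject to:
    y1 + 3y3 + y4 >= 5
    y2 + 3y3 + 2y4 >= 4
    y1, y2, y3, y4 >= 0

Solving the primal: x* = (5, 6.5).
  primal value c^T x* = 51.
Solving the dual: y* = (3, 0, 0, 2).
  dual value b^T y* = 51.
Strong duality: c^T x* = b^T y*. Confirmed.

51


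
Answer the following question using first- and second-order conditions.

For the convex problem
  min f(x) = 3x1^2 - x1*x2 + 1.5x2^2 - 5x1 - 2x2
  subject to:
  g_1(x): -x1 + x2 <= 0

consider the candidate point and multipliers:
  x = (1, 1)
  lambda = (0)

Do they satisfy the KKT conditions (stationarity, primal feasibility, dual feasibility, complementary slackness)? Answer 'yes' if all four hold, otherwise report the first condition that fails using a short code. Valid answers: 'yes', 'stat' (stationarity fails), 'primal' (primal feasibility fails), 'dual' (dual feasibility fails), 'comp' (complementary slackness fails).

Gradient of f: grad f(x) = Q x + c = (0, 0)
Constraint values g_i(x) = a_i^T x - b_i:
  g_1((1, 1)) = 0
Stationarity residual: grad f(x) + sum_i lambda_i a_i = (0, 0)
  -> stationarity OK
Primal feasibility (all g_i <= 0): OK
Dual feasibility (all lambda_i >= 0): OK
Complementary slackness (lambda_i * g_i(x) = 0 for all i): OK

Verdict: yes, KKT holds.

yes


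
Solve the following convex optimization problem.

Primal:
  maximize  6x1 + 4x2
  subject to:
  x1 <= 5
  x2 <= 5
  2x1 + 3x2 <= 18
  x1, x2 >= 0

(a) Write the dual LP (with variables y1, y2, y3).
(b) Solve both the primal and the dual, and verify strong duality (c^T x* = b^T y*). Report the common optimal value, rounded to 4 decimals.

The standard primal-dual pair for 'max c^T x s.t. A x <= b, x >= 0' is:
  Dual:  min b^T y  s.t.  A^T y >= c,  y >= 0.

So the dual LP is:
  minimize  5y1 + 5y2 + 18y3
  subject to:
    y1 + 2y3 >= 6
    y2 + 3y3 >= 4
    y1, y2, y3 >= 0

Solving the primal: x* = (5, 2.6667).
  primal value c^T x* = 40.6667.
Solving the dual: y* = (3.3333, 0, 1.3333).
  dual value b^T y* = 40.6667.
Strong duality: c^T x* = b^T y*. Confirmed.

40.6667


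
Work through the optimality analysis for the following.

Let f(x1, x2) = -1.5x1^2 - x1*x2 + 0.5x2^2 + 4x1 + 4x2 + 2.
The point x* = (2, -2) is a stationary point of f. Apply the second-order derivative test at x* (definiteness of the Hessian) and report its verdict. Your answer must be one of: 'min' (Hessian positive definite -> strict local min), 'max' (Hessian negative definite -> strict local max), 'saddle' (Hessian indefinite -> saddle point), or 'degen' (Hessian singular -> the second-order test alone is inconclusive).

Compute the Hessian H = grad^2 f:
  H = [[-3, -1], [-1, 1]]
Verify stationarity: grad f(x*) = H x* + g = (0, 0).
Eigenvalues of H: -3.2361, 1.2361.
Eigenvalues have mixed signs, so H is indefinite -> x* is a saddle point.

saddle


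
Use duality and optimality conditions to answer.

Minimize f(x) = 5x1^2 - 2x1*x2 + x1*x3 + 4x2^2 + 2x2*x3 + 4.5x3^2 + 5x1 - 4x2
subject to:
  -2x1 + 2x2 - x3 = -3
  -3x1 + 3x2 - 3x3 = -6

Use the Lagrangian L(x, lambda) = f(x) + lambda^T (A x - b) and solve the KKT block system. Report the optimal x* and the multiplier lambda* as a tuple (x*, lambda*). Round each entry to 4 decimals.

Form the Lagrangian:
  L(x, lambda) = (1/2) x^T Q x + c^T x + lambda^T (A x - b)
Stationarity (grad_x L = 0): Q x + c + A^T lambda = 0.
Primal feasibility: A x = b.

This gives the KKT block system:
  [ Q   A^T ] [ x     ]   [-c ]
  [ A    0  ] [ lambda ] = [ b ]

Solving the linear system:
  x*      = (0.1429, -0.8571, 1)
  lambda* = (1.7143, 1.9048)
  f(x*)   = 10.3571

x* = (0.1429, -0.8571, 1), lambda* = (1.7143, 1.9048)


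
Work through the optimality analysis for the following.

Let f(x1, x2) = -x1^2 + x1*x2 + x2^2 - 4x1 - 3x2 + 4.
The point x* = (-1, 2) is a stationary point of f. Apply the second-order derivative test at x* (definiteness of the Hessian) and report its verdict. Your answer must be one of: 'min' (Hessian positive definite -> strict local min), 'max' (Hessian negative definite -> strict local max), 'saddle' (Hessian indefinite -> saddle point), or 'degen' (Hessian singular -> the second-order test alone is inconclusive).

Compute the Hessian H = grad^2 f:
  H = [[-2, 1], [1, 2]]
Verify stationarity: grad f(x*) = H x* + g = (0, 0).
Eigenvalues of H: -2.2361, 2.2361.
Eigenvalues have mixed signs, so H is indefinite -> x* is a saddle point.

saddle


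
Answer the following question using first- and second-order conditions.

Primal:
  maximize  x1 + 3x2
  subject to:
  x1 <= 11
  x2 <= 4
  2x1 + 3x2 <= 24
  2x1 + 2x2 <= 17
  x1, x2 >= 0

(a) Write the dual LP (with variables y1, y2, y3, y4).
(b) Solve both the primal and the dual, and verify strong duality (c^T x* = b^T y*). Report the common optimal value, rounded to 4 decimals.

The standard primal-dual pair for 'max c^T x s.t. A x <= b, x >= 0' is:
  Dual:  min b^T y  s.t.  A^T y >= c,  y >= 0.

So the dual LP is:
  minimize  11y1 + 4y2 + 24y3 + 17y4
  subject to:
    y1 + 2y3 + 2y4 >= 1
    y2 + 3y3 + 2y4 >= 3
    y1, y2, y3, y4 >= 0

Solving the primal: x* = (4.5, 4).
  primal value c^T x* = 16.5.
Solving the dual: y* = (0, 2, 0, 0.5).
  dual value b^T y* = 16.5.
Strong duality: c^T x* = b^T y*. Confirmed.

16.5


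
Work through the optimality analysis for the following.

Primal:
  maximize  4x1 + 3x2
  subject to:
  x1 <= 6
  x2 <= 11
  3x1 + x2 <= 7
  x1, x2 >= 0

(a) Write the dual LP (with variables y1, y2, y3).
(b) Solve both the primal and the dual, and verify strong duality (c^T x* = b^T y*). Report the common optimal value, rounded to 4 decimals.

The standard primal-dual pair for 'max c^T x s.t. A x <= b, x >= 0' is:
  Dual:  min b^T y  s.t.  A^T y >= c,  y >= 0.

So the dual LP is:
  minimize  6y1 + 11y2 + 7y3
  subject to:
    y1 + 3y3 >= 4
    y2 + y3 >= 3
    y1, y2, y3 >= 0

Solving the primal: x* = (0, 7).
  primal value c^T x* = 21.
Solving the dual: y* = (0, 0, 3).
  dual value b^T y* = 21.
Strong duality: c^T x* = b^T y*. Confirmed.

21


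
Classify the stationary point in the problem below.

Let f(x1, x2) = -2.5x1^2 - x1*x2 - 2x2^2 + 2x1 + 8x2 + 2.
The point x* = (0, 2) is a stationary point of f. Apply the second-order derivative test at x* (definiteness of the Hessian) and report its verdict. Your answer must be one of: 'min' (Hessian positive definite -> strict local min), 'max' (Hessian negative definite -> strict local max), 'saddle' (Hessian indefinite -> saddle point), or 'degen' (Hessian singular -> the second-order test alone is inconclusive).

Compute the Hessian H = grad^2 f:
  H = [[-5, -1], [-1, -4]]
Verify stationarity: grad f(x*) = H x* + g = (0, 0).
Eigenvalues of H: -5.618, -3.382.
Both eigenvalues < 0, so H is negative definite -> x* is a strict local max.

max


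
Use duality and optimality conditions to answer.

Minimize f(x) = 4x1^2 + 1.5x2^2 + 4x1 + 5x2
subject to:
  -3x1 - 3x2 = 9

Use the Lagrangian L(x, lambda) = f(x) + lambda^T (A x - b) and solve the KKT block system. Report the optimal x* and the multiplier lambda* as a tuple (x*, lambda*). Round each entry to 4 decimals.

Form the Lagrangian:
  L(x, lambda) = (1/2) x^T Q x + c^T x + lambda^T (A x - b)
Stationarity (grad_x L = 0): Q x + c + A^T lambda = 0.
Primal feasibility: A x = b.

This gives the KKT block system:
  [ Q   A^T ] [ x     ]   [-c ]
  [ A    0  ] [ lambda ] = [ b ]

Solving the linear system:
  x*      = (-0.7273, -2.2727)
  lambda* = (-0.6061)
  f(x*)   = -4.4091

x* = (-0.7273, -2.2727), lambda* = (-0.6061)


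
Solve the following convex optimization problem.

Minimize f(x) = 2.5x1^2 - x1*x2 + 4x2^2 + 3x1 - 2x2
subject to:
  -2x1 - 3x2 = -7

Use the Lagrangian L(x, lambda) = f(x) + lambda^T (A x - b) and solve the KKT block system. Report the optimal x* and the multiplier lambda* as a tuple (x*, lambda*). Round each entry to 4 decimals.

Form the Lagrangian:
  L(x, lambda) = (1/2) x^T Q x + c^T x + lambda^T (A x - b)
Stationarity (grad_x L = 0): Q x + c + A^T lambda = 0.
Primal feasibility: A x = b.

This gives the KKT block system:
  [ Q   A^T ] [ x     ]   [-c ]
  [ A    0  ] [ lambda ] = [ b ]

Solving the linear system:
  x*      = (1.0562, 1.6292)
  lambda* = (3.3258)
  f(x*)   = 11.5955

x* = (1.0562, 1.6292), lambda* = (3.3258)


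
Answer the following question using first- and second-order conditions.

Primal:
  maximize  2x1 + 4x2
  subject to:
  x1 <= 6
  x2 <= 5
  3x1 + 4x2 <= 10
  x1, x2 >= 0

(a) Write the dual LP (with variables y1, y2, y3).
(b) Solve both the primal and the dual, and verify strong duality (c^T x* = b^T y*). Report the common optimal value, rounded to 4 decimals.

The standard primal-dual pair for 'max c^T x s.t. A x <= b, x >= 0' is:
  Dual:  min b^T y  s.t.  A^T y >= c,  y >= 0.

So the dual LP is:
  minimize  6y1 + 5y2 + 10y3
  subject to:
    y1 + 3y3 >= 2
    y2 + 4y3 >= 4
    y1, y2, y3 >= 0

Solving the primal: x* = (0, 2.5).
  primal value c^T x* = 10.
Solving the dual: y* = (0, 0, 1).
  dual value b^T y* = 10.
Strong duality: c^T x* = b^T y*. Confirmed.

10


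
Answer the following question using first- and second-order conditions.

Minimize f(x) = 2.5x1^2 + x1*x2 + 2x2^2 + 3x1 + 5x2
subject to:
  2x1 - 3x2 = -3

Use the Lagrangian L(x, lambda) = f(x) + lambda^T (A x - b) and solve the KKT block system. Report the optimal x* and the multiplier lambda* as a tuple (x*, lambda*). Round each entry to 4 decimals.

Form the Lagrangian:
  L(x, lambda) = (1/2) x^T Q x + c^T x + lambda^T (A x - b)
Stationarity (grad_x L = 0): Q x + c + A^T lambda = 0.
Primal feasibility: A x = b.

This gives the KKT block system:
  [ Q   A^T ] [ x     ]   [-c ]
  [ A    0  ] [ lambda ] = [ b ]

Solving the linear system:
  x*      = (-1.2329, 0.1781)
  lambda* = (1.4932)
  f(x*)   = 0.8356

x* = (-1.2329, 0.1781), lambda* = (1.4932)


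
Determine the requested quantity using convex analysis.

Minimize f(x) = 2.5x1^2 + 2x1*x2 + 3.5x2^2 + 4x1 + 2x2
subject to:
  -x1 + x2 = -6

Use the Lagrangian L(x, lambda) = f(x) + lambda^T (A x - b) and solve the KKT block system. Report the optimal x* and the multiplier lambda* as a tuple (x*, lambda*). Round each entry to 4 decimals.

Form the Lagrangian:
  L(x, lambda) = (1/2) x^T Q x + c^T x + lambda^T (A x - b)
Stationarity (grad_x L = 0): Q x + c + A^T lambda = 0.
Primal feasibility: A x = b.

This gives the KKT block system:
  [ Q   A^T ] [ x     ]   [-c ]
  [ A    0  ] [ lambda ] = [ b ]

Solving the linear system:
  x*      = (3, -3)
  lambda* = (13)
  f(x*)   = 42

x* = (3, -3), lambda* = (13)


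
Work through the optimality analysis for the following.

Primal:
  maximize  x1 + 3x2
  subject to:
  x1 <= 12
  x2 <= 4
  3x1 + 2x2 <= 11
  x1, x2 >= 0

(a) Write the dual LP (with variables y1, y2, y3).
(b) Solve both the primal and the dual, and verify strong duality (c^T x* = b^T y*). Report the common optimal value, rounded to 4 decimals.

The standard primal-dual pair for 'max c^T x s.t. A x <= b, x >= 0' is:
  Dual:  min b^T y  s.t.  A^T y >= c,  y >= 0.

So the dual LP is:
  minimize  12y1 + 4y2 + 11y3
  subject to:
    y1 + 3y3 >= 1
    y2 + 2y3 >= 3
    y1, y2, y3 >= 0

Solving the primal: x* = (1, 4).
  primal value c^T x* = 13.
Solving the dual: y* = (0, 2.3333, 0.3333).
  dual value b^T y* = 13.
Strong duality: c^T x* = b^T y*. Confirmed.

13


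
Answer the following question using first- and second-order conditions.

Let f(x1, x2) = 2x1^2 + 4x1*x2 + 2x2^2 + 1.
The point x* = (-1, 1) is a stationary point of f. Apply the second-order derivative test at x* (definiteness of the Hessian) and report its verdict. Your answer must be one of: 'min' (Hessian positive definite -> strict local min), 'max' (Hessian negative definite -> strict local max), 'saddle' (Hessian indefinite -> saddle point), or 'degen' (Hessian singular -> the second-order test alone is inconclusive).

Compute the Hessian H = grad^2 f:
  H = [[4, 4], [4, 4]]
Verify stationarity: grad f(x*) = H x* + g = (0, 0).
Eigenvalues of H: 0, 8.
H has a zero eigenvalue (singular; positive semidefinite but not definite), so H is neither positive definite, negative definite, nor indefinite. The second-order test alone is inconclusive -> degen.
(Indeed, f is constant along the null direction of H through x*, so x* is not a strict local extremum.)

degen


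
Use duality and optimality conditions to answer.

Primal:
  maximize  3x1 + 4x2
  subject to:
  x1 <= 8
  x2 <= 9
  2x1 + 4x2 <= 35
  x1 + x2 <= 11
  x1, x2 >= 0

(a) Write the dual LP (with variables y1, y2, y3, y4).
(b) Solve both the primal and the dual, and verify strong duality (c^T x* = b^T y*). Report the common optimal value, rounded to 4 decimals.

The standard primal-dual pair for 'max c^T x s.t. A x <= b, x >= 0' is:
  Dual:  min b^T y  s.t.  A^T y >= c,  y >= 0.

So the dual LP is:
  minimize  8y1 + 9y2 + 35y3 + 11y4
  subject to:
    y1 + 2y3 + y4 >= 3
    y2 + 4y3 + y4 >= 4
    y1, y2, y3, y4 >= 0

Solving the primal: x* = (4.5, 6.5).
  primal value c^T x* = 39.5.
Solving the dual: y* = (0, 0, 0.5, 2).
  dual value b^T y* = 39.5.
Strong duality: c^T x* = b^T y*. Confirmed.

39.5


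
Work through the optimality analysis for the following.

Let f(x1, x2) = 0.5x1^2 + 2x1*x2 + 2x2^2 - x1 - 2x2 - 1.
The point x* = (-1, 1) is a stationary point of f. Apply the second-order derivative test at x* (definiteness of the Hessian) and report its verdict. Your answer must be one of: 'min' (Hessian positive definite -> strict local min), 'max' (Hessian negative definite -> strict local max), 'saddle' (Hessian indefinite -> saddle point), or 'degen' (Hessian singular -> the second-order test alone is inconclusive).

Compute the Hessian H = grad^2 f:
  H = [[1, 2], [2, 4]]
Verify stationarity: grad f(x*) = H x* + g = (0, 0).
Eigenvalues of H: 0, 5.
H has a zero eigenvalue (singular; positive semidefinite but not definite), so H is neither positive definite, negative definite, nor indefinite. The second-order test alone is inconclusive -> degen.
(Indeed, f is constant along the null direction of H through x*, so x* is not a strict local extremum.)

degen


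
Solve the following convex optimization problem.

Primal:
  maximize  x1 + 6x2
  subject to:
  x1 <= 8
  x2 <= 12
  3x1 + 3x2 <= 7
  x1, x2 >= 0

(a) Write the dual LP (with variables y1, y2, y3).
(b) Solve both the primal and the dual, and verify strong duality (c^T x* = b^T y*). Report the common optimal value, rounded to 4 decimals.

The standard primal-dual pair for 'max c^T x s.t. A x <= b, x >= 0' is:
  Dual:  min b^T y  s.t.  A^T y >= c,  y >= 0.

So the dual LP is:
  minimize  8y1 + 12y2 + 7y3
  subject to:
    y1 + 3y3 >= 1
    y2 + 3y3 >= 6
    y1, y2, y3 >= 0

Solving the primal: x* = (0, 2.3333).
  primal value c^T x* = 14.
Solving the dual: y* = (0, 0, 2).
  dual value b^T y* = 14.
Strong duality: c^T x* = b^T y*. Confirmed.

14


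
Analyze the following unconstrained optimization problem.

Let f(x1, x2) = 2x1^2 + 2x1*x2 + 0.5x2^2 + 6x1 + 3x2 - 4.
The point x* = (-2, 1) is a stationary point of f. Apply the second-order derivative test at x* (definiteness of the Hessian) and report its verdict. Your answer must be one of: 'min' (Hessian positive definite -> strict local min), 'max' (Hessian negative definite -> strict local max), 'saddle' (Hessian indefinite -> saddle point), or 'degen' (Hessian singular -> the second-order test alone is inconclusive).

Compute the Hessian H = grad^2 f:
  H = [[4, 2], [2, 1]]
Verify stationarity: grad f(x*) = H x* + g = (0, 0).
Eigenvalues of H: 0, 5.
H has a zero eigenvalue (singular; positive semidefinite but not definite), so H is neither positive definite, negative definite, nor indefinite. The second-order test alone is inconclusive -> degen.
(Indeed, f is constant along the null direction of H through x*, so x* is not a strict local extremum.)

degen


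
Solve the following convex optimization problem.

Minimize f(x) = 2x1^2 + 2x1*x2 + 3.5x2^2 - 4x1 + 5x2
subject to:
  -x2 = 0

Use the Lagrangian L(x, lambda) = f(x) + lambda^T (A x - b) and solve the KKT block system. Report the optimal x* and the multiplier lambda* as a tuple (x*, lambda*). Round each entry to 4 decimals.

Form the Lagrangian:
  L(x, lambda) = (1/2) x^T Q x + c^T x + lambda^T (A x - b)
Stationarity (grad_x L = 0): Q x + c + A^T lambda = 0.
Primal feasibility: A x = b.

This gives the KKT block system:
  [ Q   A^T ] [ x     ]   [-c ]
  [ A    0  ] [ lambda ] = [ b ]

Solving the linear system:
  x*      = (1, 0)
  lambda* = (7)
  f(x*)   = -2

x* = (1, 0), lambda* = (7)


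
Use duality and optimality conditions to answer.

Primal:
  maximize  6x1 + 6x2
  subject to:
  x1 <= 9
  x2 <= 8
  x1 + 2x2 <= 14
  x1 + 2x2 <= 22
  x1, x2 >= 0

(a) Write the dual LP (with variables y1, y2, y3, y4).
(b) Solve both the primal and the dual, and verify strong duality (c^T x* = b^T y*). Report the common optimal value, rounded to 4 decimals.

The standard primal-dual pair for 'max c^T x s.t. A x <= b, x >= 0' is:
  Dual:  min b^T y  s.t.  A^T y >= c,  y >= 0.

So the dual LP is:
  minimize  9y1 + 8y2 + 14y3 + 22y4
  subject to:
    y1 + y3 + y4 >= 6
    y2 + 2y3 + 2y4 >= 6
    y1, y2, y3, y4 >= 0

Solving the primal: x* = (9, 2.5).
  primal value c^T x* = 69.
Solving the dual: y* = (3, 0, 3, 0).
  dual value b^T y* = 69.
Strong duality: c^T x* = b^T y*. Confirmed.

69


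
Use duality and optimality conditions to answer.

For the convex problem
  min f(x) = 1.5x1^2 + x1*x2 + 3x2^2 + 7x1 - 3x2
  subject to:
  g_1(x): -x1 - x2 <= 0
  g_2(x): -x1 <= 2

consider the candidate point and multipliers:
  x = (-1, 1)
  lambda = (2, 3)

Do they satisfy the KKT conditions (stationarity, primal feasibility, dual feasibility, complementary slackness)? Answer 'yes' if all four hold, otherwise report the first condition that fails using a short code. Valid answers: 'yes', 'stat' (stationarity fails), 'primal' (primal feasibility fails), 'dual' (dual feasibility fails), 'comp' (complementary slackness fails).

Gradient of f: grad f(x) = Q x + c = (5, 2)
Constraint values g_i(x) = a_i^T x - b_i:
  g_1((-1, 1)) = 0
  g_2((-1, 1)) = -1
Stationarity residual: grad f(x) + sum_i lambda_i a_i = (0, 0)
  -> stationarity OK
Primal feasibility (all g_i <= 0): OK
Dual feasibility (all lambda_i >= 0): OK
Complementary slackness (lambda_i * g_i(x) = 0 for all i): FAILS

Verdict: the first failing condition is complementary_slackness -> comp.

comp


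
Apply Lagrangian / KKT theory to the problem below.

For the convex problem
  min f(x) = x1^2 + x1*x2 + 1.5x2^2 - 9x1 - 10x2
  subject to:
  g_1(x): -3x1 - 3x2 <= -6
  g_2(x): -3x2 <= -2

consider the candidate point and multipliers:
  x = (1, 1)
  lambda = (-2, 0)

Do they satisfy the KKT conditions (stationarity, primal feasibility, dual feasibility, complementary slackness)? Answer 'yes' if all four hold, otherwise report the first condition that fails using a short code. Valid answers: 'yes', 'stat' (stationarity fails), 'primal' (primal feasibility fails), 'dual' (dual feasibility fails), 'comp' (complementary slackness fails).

Gradient of f: grad f(x) = Q x + c = (-6, -6)
Constraint values g_i(x) = a_i^T x - b_i:
  g_1((1, 1)) = 0
  g_2((1, 1)) = -1
Stationarity residual: grad f(x) + sum_i lambda_i a_i = (0, 0)
  -> stationarity OK
Primal feasibility (all g_i <= 0): OK
Dual feasibility (all lambda_i >= 0): FAILS
Complementary slackness (lambda_i * g_i(x) = 0 for all i): OK

Verdict: the first failing condition is dual_feasibility -> dual.

dual


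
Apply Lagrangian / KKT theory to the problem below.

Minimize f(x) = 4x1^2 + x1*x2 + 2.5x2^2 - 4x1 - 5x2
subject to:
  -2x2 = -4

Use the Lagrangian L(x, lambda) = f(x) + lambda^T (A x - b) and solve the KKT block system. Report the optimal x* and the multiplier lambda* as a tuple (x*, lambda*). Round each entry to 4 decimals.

Form the Lagrangian:
  L(x, lambda) = (1/2) x^T Q x + c^T x + lambda^T (A x - b)
Stationarity (grad_x L = 0): Q x + c + A^T lambda = 0.
Primal feasibility: A x = b.

This gives the KKT block system:
  [ Q   A^T ] [ x     ]   [-c ]
  [ A    0  ] [ lambda ] = [ b ]

Solving the linear system:
  x*      = (0.25, 2)
  lambda* = (2.625)
  f(x*)   = -0.25

x* = (0.25, 2), lambda* = (2.625)


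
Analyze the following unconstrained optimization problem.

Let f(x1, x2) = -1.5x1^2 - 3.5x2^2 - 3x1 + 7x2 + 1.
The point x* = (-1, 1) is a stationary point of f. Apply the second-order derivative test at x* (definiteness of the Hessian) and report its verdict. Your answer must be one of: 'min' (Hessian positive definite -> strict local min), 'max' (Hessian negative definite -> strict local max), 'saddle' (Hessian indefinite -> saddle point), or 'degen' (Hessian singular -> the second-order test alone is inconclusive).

Compute the Hessian H = grad^2 f:
  H = [[-3, 0], [0, -7]]
Verify stationarity: grad f(x*) = H x* + g = (0, 0).
Eigenvalues of H: -7, -3.
Both eigenvalues < 0, so H is negative definite -> x* is a strict local max.

max


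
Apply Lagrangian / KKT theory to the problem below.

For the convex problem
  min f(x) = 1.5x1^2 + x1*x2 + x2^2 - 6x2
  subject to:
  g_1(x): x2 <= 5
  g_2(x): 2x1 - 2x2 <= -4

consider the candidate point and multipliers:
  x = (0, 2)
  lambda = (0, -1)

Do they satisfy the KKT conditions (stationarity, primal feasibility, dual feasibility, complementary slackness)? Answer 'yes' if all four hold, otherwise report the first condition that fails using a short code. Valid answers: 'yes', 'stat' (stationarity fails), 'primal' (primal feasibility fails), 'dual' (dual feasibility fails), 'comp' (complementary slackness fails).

Gradient of f: grad f(x) = Q x + c = (2, -2)
Constraint values g_i(x) = a_i^T x - b_i:
  g_1((0, 2)) = -3
  g_2((0, 2)) = 0
Stationarity residual: grad f(x) + sum_i lambda_i a_i = (0, 0)
  -> stationarity OK
Primal feasibility (all g_i <= 0): OK
Dual feasibility (all lambda_i >= 0): FAILS
Complementary slackness (lambda_i * g_i(x) = 0 for all i): OK

Verdict: the first failing condition is dual_feasibility -> dual.

dual


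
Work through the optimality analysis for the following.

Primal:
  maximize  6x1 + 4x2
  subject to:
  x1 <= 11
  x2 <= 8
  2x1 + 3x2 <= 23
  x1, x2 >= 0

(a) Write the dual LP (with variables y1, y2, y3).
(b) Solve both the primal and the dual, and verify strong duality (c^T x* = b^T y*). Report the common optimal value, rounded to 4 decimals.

The standard primal-dual pair for 'max c^T x s.t. A x <= b, x >= 0' is:
  Dual:  min b^T y  s.t.  A^T y >= c,  y >= 0.

So the dual LP is:
  minimize  11y1 + 8y2 + 23y3
  subject to:
    y1 + 2y3 >= 6
    y2 + 3y3 >= 4
    y1, y2, y3 >= 0

Solving the primal: x* = (11, 0.3333).
  primal value c^T x* = 67.3333.
Solving the dual: y* = (3.3333, 0, 1.3333).
  dual value b^T y* = 67.3333.
Strong duality: c^T x* = b^T y*. Confirmed.

67.3333


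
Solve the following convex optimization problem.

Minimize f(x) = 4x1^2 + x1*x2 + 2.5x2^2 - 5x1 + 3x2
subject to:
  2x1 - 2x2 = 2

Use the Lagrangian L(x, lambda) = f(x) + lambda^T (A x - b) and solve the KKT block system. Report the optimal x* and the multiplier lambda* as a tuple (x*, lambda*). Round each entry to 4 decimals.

Form the Lagrangian:
  L(x, lambda) = (1/2) x^T Q x + c^T x + lambda^T (A x - b)
Stationarity (grad_x L = 0): Q x + c + A^T lambda = 0.
Primal feasibility: A x = b.

This gives the KKT block system:
  [ Q   A^T ] [ x     ]   [-c ]
  [ A    0  ] [ lambda ] = [ b ]

Solving the linear system:
  x*      = (0.5333, -0.4667)
  lambda* = (0.6)
  f(x*)   = -2.6333

x* = (0.5333, -0.4667), lambda* = (0.6)


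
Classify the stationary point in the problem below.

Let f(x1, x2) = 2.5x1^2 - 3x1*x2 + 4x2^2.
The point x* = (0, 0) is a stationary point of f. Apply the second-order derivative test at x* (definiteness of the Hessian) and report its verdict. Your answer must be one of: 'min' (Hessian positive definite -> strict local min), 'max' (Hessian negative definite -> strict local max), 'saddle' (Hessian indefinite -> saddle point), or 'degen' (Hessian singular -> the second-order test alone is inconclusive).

Compute the Hessian H = grad^2 f:
  H = [[5, -3], [-3, 8]]
Verify stationarity: grad f(x*) = H x* + g = (0, 0).
Eigenvalues of H: 3.1459, 9.8541.
Both eigenvalues > 0, so H is positive definite -> x* is a strict local min.

min


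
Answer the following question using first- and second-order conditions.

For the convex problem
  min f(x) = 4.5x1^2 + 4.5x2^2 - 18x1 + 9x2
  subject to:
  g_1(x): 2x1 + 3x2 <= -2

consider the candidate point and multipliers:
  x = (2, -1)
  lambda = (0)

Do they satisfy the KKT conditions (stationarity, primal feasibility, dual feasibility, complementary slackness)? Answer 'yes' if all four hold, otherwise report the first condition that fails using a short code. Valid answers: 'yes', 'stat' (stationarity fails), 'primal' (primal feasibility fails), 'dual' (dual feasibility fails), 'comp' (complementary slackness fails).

Gradient of f: grad f(x) = Q x + c = (0, 0)
Constraint values g_i(x) = a_i^T x - b_i:
  g_1((2, -1)) = 3
Stationarity residual: grad f(x) + sum_i lambda_i a_i = (0, 0)
  -> stationarity OK
Primal feasibility (all g_i <= 0): FAILS
Dual feasibility (all lambda_i >= 0): OK
Complementary slackness (lambda_i * g_i(x) = 0 for all i): OK

Verdict: the first failing condition is primal_feasibility -> primal.

primal


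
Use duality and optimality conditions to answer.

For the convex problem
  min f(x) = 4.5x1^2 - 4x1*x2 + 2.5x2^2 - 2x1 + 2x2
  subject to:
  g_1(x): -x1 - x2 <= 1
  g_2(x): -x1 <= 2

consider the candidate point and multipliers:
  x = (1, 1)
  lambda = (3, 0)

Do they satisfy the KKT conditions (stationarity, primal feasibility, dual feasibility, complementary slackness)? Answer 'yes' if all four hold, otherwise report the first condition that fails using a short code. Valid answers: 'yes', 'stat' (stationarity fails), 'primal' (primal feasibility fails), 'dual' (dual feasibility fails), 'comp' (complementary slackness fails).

Gradient of f: grad f(x) = Q x + c = (3, 3)
Constraint values g_i(x) = a_i^T x - b_i:
  g_1((1, 1)) = -3
  g_2((1, 1)) = -3
Stationarity residual: grad f(x) + sum_i lambda_i a_i = (0, 0)
  -> stationarity OK
Primal feasibility (all g_i <= 0): OK
Dual feasibility (all lambda_i >= 0): OK
Complementary slackness (lambda_i * g_i(x) = 0 for all i): FAILS

Verdict: the first failing condition is complementary_slackness -> comp.

comp


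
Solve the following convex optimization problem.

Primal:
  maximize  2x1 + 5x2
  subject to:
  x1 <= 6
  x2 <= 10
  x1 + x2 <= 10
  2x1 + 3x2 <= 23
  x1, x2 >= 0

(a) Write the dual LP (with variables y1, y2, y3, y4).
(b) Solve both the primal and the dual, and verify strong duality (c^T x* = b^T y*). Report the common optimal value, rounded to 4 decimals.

The standard primal-dual pair for 'max c^T x s.t. A x <= b, x >= 0' is:
  Dual:  min b^T y  s.t.  A^T y >= c,  y >= 0.

So the dual LP is:
  minimize  6y1 + 10y2 + 10y3 + 23y4
  subject to:
    y1 + y3 + 2y4 >= 2
    y2 + y3 + 3y4 >= 5
    y1, y2, y3, y4 >= 0

Solving the primal: x* = (0, 7.6667).
  primal value c^T x* = 38.3333.
Solving the dual: y* = (0, 0, 0, 1.6667).
  dual value b^T y* = 38.3333.
Strong duality: c^T x* = b^T y*. Confirmed.

38.3333


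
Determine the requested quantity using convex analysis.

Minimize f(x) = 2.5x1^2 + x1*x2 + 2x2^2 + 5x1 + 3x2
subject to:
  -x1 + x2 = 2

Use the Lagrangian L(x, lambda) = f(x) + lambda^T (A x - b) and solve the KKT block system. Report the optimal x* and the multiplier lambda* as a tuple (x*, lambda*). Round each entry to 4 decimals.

Form the Lagrangian:
  L(x, lambda) = (1/2) x^T Q x + c^T x + lambda^T (A x - b)
Stationarity (grad_x L = 0): Q x + c + A^T lambda = 0.
Primal feasibility: A x = b.

This gives the KKT block system:
  [ Q   A^T ] [ x     ]   [-c ]
  [ A    0  ] [ lambda ] = [ b ]

Solving the linear system:
  x*      = (-1.6364, 0.3636)
  lambda* = (-2.8182)
  f(x*)   = -0.7273

x* = (-1.6364, 0.3636), lambda* = (-2.8182)


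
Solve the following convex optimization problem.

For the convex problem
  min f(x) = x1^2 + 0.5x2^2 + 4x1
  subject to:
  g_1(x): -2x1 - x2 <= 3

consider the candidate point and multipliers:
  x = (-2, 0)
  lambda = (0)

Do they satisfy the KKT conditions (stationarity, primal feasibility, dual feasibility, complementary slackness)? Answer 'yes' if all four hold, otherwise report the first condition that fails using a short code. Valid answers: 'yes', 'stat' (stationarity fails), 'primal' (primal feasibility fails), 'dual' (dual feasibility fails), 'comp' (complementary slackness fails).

Gradient of f: grad f(x) = Q x + c = (0, 0)
Constraint values g_i(x) = a_i^T x - b_i:
  g_1((-2, 0)) = 1
Stationarity residual: grad f(x) + sum_i lambda_i a_i = (0, 0)
  -> stationarity OK
Primal feasibility (all g_i <= 0): FAILS
Dual feasibility (all lambda_i >= 0): OK
Complementary slackness (lambda_i * g_i(x) = 0 for all i): OK

Verdict: the first failing condition is primal_feasibility -> primal.

primal


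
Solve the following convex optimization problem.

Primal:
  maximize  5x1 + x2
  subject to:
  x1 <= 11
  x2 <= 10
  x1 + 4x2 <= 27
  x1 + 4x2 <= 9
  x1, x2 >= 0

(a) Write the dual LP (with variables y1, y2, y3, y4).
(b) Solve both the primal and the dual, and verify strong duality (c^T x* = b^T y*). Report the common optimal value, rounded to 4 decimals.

The standard primal-dual pair for 'max c^T x s.t. A x <= b, x >= 0' is:
  Dual:  min b^T y  s.t.  A^T y >= c,  y >= 0.

So the dual LP is:
  minimize  11y1 + 10y2 + 27y3 + 9y4
  subject to:
    y1 + y3 + y4 >= 5
    y2 + 4y3 + 4y4 >= 1
    y1, y2, y3, y4 >= 0

Solving the primal: x* = (9, 0).
  primal value c^T x* = 45.
Solving the dual: y* = (0, 0, 0, 5).
  dual value b^T y* = 45.
Strong duality: c^T x* = b^T y*. Confirmed.

45


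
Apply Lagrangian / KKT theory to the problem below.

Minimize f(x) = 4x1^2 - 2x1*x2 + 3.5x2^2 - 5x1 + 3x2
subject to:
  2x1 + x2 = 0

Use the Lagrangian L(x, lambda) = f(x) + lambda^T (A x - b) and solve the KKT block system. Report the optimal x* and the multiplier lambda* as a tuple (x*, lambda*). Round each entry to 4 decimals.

Form the Lagrangian:
  L(x, lambda) = (1/2) x^T Q x + c^T x + lambda^T (A x - b)
Stationarity (grad_x L = 0): Q x + c + A^T lambda = 0.
Primal feasibility: A x = b.

This gives the KKT block system:
  [ Q   A^T ] [ x     ]   [-c ]
  [ A    0  ] [ lambda ] = [ b ]

Solving the linear system:
  x*      = (0.25, -0.5)
  lambda* = (1)
  f(x*)   = -1.375

x* = (0.25, -0.5), lambda* = (1)


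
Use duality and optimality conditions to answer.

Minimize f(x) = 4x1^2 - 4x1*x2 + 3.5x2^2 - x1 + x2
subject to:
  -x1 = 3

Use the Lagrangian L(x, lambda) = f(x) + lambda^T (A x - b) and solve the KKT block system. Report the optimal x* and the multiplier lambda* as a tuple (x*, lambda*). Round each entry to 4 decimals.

Form the Lagrangian:
  L(x, lambda) = (1/2) x^T Q x + c^T x + lambda^T (A x - b)
Stationarity (grad_x L = 0): Q x + c + A^T lambda = 0.
Primal feasibility: A x = b.

This gives the KKT block system:
  [ Q   A^T ] [ x     ]   [-c ]
  [ A    0  ] [ lambda ] = [ b ]

Solving the linear system:
  x*      = (-3, -1.8571)
  lambda* = (-17.5714)
  f(x*)   = 26.9286

x* = (-3, -1.8571), lambda* = (-17.5714)


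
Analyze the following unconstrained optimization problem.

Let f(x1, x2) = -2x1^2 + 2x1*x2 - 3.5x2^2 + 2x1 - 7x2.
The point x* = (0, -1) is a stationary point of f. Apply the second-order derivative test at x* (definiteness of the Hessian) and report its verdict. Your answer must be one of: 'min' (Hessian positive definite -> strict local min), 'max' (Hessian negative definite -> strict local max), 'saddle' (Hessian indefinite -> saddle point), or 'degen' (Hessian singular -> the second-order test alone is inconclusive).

Compute the Hessian H = grad^2 f:
  H = [[-4, 2], [2, -7]]
Verify stationarity: grad f(x*) = H x* + g = (0, 0).
Eigenvalues of H: -8, -3.
Both eigenvalues < 0, so H is negative definite -> x* is a strict local max.

max


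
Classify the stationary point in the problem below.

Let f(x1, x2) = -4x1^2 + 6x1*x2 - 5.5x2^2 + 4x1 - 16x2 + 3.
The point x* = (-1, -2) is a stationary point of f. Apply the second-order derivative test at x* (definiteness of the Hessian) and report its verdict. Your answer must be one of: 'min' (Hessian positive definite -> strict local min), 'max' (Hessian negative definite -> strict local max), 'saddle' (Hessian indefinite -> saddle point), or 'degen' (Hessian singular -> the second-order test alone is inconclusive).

Compute the Hessian H = grad^2 f:
  H = [[-8, 6], [6, -11]]
Verify stationarity: grad f(x*) = H x* + g = (0, 0).
Eigenvalues of H: -15.6847, -3.3153.
Both eigenvalues < 0, so H is negative definite -> x* is a strict local max.

max


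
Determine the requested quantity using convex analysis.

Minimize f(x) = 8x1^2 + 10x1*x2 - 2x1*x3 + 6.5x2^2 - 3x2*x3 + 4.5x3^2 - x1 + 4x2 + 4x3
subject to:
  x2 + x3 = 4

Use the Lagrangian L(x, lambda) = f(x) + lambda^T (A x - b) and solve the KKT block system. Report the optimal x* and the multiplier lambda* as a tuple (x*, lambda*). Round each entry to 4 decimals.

Form the Lagrangian:
  L(x, lambda) = (1/2) x^T Q x + c^T x + lambda^T (A x - b)
Stationarity (grad_x L = 0): Q x + c + A^T lambda = 0.
Primal feasibility: A x = b.

This gives the KKT block system:
  [ Q   A^T ] [ x     ]   [-c ]
  [ A    0  ] [ lambda ] = [ b ]

Solving the linear system:
  x*      = (-1.0658, 2.1711, 1.8289)
  lambda* = (-16.0789)
  f(x*)   = 40.6908

x* = (-1.0658, 2.1711, 1.8289), lambda* = (-16.0789)


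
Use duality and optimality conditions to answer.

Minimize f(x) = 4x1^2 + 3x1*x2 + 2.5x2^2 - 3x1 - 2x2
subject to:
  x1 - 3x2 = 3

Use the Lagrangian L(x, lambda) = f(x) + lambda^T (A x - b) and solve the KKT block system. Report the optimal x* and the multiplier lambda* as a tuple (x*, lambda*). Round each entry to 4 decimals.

Form the Lagrangian:
  L(x, lambda) = (1/2) x^T Q x + c^T x + lambda^T (A x - b)
Stationarity (grad_x L = 0): Q x + c + A^T lambda = 0.
Primal feasibility: A x = b.

This gives the KKT block system:
  [ Q   A^T ] [ x     ]   [-c ]
  [ A    0  ] [ lambda ] = [ b ]

Solving the linear system:
  x*      = (0.7895, -0.7368)
  lambda* = (-1.1053)
  f(x*)   = 1.2105

x* = (0.7895, -0.7368), lambda* = (-1.1053)


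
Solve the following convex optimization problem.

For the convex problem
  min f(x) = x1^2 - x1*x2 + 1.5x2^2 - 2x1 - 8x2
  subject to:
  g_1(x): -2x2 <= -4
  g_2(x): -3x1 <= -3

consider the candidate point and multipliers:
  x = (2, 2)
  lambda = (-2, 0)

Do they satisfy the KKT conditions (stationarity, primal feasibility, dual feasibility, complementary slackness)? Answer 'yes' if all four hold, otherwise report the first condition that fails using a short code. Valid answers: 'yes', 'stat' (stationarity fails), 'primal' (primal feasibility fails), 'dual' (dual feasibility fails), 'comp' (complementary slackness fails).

Gradient of f: grad f(x) = Q x + c = (0, -4)
Constraint values g_i(x) = a_i^T x - b_i:
  g_1((2, 2)) = 0
  g_2((2, 2)) = -3
Stationarity residual: grad f(x) + sum_i lambda_i a_i = (0, 0)
  -> stationarity OK
Primal feasibility (all g_i <= 0): OK
Dual feasibility (all lambda_i >= 0): FAILS
Complementary slackness (lambda_i * g_i(x) = 0 for all i): OK

Verdict: the first failing condition is dual_feasibility -> dual.

dual
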